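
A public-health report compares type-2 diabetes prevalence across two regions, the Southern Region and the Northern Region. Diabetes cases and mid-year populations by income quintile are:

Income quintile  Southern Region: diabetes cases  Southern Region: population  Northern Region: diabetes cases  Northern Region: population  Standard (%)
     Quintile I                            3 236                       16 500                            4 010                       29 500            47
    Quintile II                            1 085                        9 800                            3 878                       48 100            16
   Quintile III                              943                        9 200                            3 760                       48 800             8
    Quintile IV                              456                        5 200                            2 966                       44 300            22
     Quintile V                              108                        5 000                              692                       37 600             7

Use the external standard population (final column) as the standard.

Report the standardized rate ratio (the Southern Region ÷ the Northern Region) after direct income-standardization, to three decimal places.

1.403

Income-specific rates per 1 000 for the Southern Region: 196.121, 110.714, 102.500, 87.692, 21.600.
For the Northern Region: 135.932, 80.624, 77.049, 66.953, 18.404.
Standard weights: 0.47, 0.16, 0.08, 0.22, 0.07.
The Southern Region: 0.4700×196.121 + 0.1600×110.714 + 0.0800×102.500 + 0.2200×87.692 + 0.0700×21.600 = 138.8956 per 1 000.
The Northern Region: 0.4700×135.932 + 0.1600×80.624 + 0.0800×77.049 + 0.2200×66.953 + 0.0700×18.404 = 98.9697 per 1 000.
Ratio = 138.8956 ÷ 98.9697 = 1.40341.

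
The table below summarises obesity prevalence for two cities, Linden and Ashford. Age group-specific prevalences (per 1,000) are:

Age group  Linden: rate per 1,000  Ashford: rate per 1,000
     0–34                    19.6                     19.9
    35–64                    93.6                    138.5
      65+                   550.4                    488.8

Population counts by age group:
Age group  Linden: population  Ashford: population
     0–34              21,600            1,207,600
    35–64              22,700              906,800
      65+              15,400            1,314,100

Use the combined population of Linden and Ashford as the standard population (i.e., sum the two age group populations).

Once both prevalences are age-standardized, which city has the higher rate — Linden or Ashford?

Linden

Combined standard total = 3,488,200; weights = 0.3524, 0.2665, 0.3811.
Linden: 0.3524×19.6 + 0.2665×93.6 + 0.3811×550.4 = 241.6290 per 1,000.
Ashford: 0.3524×19.9 + 0.2665×138.5 + 0.3811×488.8 = 230.2209 per 1,000.
The crude rates (184.66 vs 230.99) would put Ashford higher, but that reflects its age composition; once standardized to a common age structure, Linden has the higher underlying rate.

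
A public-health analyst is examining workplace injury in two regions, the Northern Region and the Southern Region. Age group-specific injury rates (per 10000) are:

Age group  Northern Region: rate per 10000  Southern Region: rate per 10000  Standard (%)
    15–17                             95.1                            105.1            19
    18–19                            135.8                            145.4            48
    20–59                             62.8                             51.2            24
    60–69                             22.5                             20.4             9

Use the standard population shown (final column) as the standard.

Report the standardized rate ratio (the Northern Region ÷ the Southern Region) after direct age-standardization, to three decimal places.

Standard weights: 0.19, 0.48, 0.24, 0.09.
The Northern Region: 0.1900×95.1 + 0.4800×135.8 + 0.2400×62.8 + 0.0900×22.5 = 100.3500 per 10000.
The Southern Region: 0.1900×105.1 + 0.4800×145.4 + 0.2400×51.2 + 0.0900×20.4 = 103.8850 per 10000.
Ratio = 100.3500 ÷ 103.8850 = 0.96597.

0.966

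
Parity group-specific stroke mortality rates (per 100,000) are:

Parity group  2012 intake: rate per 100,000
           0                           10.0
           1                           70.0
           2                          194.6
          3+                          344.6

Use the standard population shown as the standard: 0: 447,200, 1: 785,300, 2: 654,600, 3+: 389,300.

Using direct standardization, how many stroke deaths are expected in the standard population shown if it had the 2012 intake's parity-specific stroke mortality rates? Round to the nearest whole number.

Expected stroke deaths = Σ (standard pop × parity-specific rate ÷ 100,000)
= 447,200×10.0/100,000 + 785,300×70.0/100,000 + 654,600×194.6/100,000 + 389,300×344.6/100,000
= 44.72 + 549.71 + 1273.85 + 1341.53 = 3209.81.

3210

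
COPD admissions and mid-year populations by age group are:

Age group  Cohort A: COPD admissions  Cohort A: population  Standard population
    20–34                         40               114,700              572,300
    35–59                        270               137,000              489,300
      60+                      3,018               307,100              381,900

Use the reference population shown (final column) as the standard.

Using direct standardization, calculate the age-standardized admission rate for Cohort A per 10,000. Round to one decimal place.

Age-specific rates per 10,000 for Cohort A: 3.49, 19.71, 98.27.
Standard total = 1,443,500; weights = 0.3965, 0.3390, 0.2646.
Standardized rate: 0.3965×3.49 + 0.3390×19.71 + 0.2646×98.27 = 34.0629 per 10,000.

34.1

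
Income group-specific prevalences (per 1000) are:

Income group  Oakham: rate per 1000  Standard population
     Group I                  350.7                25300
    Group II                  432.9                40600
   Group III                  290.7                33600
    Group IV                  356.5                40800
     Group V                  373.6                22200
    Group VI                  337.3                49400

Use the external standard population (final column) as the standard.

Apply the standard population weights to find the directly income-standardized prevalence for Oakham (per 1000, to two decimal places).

357.33

Standard total = 211900; weights = 0.1194, 0.1916, 0.1586, 0.1925, 0.1048, 0.2331.
Standardized rate: 0.1194×350.7 + 0.1916×432.9 + 0.1586×290.7 + 0.1925×356.5 + 0.1048×373.6 + 0.2331×337.3 = 357.3276 per 1000.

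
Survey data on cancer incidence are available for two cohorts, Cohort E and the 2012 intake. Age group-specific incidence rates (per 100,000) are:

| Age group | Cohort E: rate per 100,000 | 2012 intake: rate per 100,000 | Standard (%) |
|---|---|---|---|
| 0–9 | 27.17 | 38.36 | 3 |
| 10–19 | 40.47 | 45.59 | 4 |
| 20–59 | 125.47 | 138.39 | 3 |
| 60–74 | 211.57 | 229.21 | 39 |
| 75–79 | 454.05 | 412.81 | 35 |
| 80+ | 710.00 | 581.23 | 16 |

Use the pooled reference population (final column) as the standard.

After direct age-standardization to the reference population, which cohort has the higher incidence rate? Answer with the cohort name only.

Standard weights: 0.03, 0.04, 0.03, 0.39, 0.35, 0.16.
Cohort E: 0.0300×27.17 + 0.0400×40.47 + 0.0300×125.47 + 0.3900×211.57 + 0.3500×454.05 + 0.1600×710.00 = 361.2278 per 100,000.
The 2012 intake: 0.0300×38.36 + 0.0400×45.59 + 0.0300×138.39 + 0.3900×229.21 + 0.3500×412.81 + 0.1600×581.23 = 333.9983 per 100,000.

Cohort E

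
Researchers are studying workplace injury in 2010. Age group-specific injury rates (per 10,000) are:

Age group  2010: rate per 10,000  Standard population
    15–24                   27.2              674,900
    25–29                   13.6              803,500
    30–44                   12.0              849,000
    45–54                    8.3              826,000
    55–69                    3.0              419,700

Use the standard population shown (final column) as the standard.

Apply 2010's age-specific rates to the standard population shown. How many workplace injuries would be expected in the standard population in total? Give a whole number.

Expected workplace injuries = Σ (standard pop × age-specific rate ÷ 10,000)
= 674,900×27.2/10,000 + 803,500×13.6/10,000 + 849,000×12.0/10,000 + 826,000×8.3/10,000 + 419,700×3.0/10,000
= 1835.73 + 1092.76 + 1018.80 + 685.58 + 125.91 = 4758.78.

4759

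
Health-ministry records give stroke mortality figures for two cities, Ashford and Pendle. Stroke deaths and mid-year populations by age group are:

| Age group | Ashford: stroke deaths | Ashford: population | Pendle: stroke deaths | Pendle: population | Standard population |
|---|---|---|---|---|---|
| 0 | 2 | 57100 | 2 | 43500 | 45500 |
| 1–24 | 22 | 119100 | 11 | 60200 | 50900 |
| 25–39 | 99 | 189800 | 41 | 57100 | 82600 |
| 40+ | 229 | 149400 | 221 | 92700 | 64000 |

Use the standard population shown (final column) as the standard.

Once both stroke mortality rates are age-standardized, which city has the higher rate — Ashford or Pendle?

Pendle

Age-specific rates per 100000 for Ashford: 3.50, 18.47, 52.16, 153.28.
For Pendle: 4.60, 18.27, 71.80, 238.40.
Standard total = 243000; weights = 0.1872, 0.2095, 0.3399, 0.2634.
Ashford: 0.1872×3.50 + 0.2095×18.47 + 0.3399×52.16 + 0.2634×153.28 = 62.6252 per 100000.
Pendle: 0.1872×4.60 + 0.2095×18.27 + 0.3399×71.80 + 0.2634×238.40 = 91.8851 per 100000.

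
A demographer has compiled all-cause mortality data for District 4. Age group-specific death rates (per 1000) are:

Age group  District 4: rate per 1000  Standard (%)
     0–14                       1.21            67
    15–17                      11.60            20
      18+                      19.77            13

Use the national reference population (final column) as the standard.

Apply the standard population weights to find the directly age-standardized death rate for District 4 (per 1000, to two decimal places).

5.70

Standard weights: 0.67, 0.20, 0.13.
Standardized rate: 0.6700×1.21 + 0.2000×11.60 + 0.1300×19.77 = 5.7008 per 1000.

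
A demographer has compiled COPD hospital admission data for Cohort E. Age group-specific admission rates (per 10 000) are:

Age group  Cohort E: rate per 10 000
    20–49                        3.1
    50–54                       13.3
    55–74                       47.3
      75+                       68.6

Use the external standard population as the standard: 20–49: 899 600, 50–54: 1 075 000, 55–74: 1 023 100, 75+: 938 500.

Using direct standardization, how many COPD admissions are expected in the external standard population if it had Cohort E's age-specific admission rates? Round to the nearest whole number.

12986

Expected COPD admissions = Σ (standard pop × age-specific rate ÷ 10 000)
= 899 600×3.1/10 000 + 1 075 000×13.3/10 000 + 1 023 100×47.3/10 000 + 938 500×68.6/10 000
= 278.88 + 1429.75 + 4839.26 + 6438.11 = 12986.00.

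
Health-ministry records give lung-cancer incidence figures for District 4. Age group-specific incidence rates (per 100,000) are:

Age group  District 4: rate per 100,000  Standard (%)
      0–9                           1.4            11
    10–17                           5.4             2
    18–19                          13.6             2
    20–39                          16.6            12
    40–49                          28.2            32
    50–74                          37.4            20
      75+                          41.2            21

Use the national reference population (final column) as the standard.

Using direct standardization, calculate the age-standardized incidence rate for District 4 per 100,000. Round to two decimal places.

Standard weights: 0.11, 0.02, 0.02, 0.12, 0.32, 0.20, 0.21.
Standardized rate: 0.1100×1.4 + 0.0200×5.4 + 0.0200×13.6 + 0.1200×16.6 + 0.3200×28.2 + 0.2000×37.4 + 0.2100×41.2 = 27.6820 per 100,000.

27.68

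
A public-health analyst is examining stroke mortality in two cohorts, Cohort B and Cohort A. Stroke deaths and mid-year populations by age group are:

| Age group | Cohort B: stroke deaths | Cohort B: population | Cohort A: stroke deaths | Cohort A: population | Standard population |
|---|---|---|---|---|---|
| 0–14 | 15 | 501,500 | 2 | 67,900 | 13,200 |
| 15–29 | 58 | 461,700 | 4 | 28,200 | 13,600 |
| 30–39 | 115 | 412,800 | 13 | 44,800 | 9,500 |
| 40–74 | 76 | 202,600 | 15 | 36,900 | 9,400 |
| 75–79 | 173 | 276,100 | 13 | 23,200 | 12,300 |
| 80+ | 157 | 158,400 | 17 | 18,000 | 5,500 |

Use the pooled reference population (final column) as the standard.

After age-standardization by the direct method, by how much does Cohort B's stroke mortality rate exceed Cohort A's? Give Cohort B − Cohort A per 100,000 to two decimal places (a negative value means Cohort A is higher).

0.71

Age-specific rates per 100,000 for Cohort B: 2.99, 12.56, 27.86, 37.51, 62.66, 99.12.
For Cohort A: 2.95, 14.18, 29.02, 40.65, 56.03, 94.44.
Standard total = 63,500; weights = 0.2079, 0.2142, 0.1496, 0.1480, 0.1937, 0.0866.
Cohort B: 0.2079×2.99 + 0.2142×12.56 + 0.1496×27.86 + 0.1480×37.51 + 0.1937×62.66 + 0.0866×99.12 = 33.7549 per 100,000.
Cohort A: 0.2079×2.95 + 0.2142×14.18 + 0.1496×29.02 + 0.1480×40.65 + 0.1937×56.03 + 0.0866×94.44 = 33.0432 per 100,000.
Difference = 33.7549 − 33.0432 = 0.7118.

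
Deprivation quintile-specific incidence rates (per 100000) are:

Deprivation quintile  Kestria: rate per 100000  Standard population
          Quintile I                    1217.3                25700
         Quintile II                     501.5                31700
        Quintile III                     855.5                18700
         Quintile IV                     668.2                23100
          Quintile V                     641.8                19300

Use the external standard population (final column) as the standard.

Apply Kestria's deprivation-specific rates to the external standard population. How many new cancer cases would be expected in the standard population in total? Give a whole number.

910

Expected new cancer cases = Σ (standard pop × deprivation-specific rate ÷ 100000)
= 25700×1217.3/100000 + 31700×501.5/100000 + 18700×855.5/100000 + 23100×668.2/100000 + 19300×641.8/100000
= 312.85 + 158.98 + 159.98 + 154.35 + 123.87 = 910.02.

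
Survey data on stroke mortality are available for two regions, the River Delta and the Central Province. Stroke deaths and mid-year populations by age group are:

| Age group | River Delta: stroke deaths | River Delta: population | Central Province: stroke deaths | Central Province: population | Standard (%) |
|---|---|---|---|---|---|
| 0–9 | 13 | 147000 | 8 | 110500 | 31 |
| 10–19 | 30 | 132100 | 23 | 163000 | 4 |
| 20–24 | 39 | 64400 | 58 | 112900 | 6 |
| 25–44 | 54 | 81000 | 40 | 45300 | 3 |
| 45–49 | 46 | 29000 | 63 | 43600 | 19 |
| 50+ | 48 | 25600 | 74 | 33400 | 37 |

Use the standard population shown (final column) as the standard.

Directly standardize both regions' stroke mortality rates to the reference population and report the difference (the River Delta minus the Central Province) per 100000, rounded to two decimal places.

Age-specific rates per 100000 for the River Delta: 8.84, 22.71, 60.56, 66.67, 158.62, 187.50.
For the Central Province: 7.24, 14.11, 51.37, 88.30, 144.50, 221.56.
Standard weights: 0.31, 0.04, 0.06, 0.03, 0.19, 0.37.
The River Delta: 0.3100×8.84 + 0.0400×22.71 + 0.0600×60.56 + 0.0300×66.67 + 0.1900×158.62 + 0.3700×187.50 = 108.7964 per 100000.
The Central Province: 0.3100×7.24 + 0.0400×14.11 + 0.0600×51.37 + 0.0300×88.30 + 0.1900×144.50 + 0.3700×221.56 = 117.9703 per 100000.
Difference = 108.7964 − 117.9703 = -9.1739.

-9.17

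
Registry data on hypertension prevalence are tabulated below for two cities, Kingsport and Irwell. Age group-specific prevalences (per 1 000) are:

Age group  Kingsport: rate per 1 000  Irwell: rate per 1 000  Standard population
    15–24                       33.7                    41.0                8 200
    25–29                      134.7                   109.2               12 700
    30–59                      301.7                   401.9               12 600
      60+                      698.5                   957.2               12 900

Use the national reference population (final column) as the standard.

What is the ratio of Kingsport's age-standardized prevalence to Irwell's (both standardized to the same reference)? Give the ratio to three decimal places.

0.773

Standard total = 46 400; weights = 0.1767, 0.2737, 0.2716, 0.2780.
Kingsport: 0.1767×33.7 + 0.2737×134.7 + 0.2716×301.7 + 0.2780×698.5 = 318.9461 per 1 000.
Irwell: 0.1767×41.0 + 0.2737×109.2 + 0.2716×401.9 + 0.2780×957.2 = 412.3892 per 1 000.
Ratio = 318.9461 ÷ 412.3892 = 0.77341.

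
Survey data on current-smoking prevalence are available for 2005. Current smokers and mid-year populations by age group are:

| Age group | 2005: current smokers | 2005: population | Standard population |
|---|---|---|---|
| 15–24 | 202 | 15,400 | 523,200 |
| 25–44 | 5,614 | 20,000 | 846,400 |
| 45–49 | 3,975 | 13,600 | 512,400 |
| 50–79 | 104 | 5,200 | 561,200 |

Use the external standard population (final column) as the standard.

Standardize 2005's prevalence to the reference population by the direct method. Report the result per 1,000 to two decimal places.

Age-specific rates per 1,000 for 2005: 13.117, 280.700, 292.279, 20.000.
Standard total = 2,443,200; weights = 0.2141, 0.3464, 0.2097, 0.2297.
Standardized rate: 0.2141×13.117 + 0.3464×280.700 + 0.2097×292.279 + 0.2297×20.000 = 165.9443 per 1,000.

165.94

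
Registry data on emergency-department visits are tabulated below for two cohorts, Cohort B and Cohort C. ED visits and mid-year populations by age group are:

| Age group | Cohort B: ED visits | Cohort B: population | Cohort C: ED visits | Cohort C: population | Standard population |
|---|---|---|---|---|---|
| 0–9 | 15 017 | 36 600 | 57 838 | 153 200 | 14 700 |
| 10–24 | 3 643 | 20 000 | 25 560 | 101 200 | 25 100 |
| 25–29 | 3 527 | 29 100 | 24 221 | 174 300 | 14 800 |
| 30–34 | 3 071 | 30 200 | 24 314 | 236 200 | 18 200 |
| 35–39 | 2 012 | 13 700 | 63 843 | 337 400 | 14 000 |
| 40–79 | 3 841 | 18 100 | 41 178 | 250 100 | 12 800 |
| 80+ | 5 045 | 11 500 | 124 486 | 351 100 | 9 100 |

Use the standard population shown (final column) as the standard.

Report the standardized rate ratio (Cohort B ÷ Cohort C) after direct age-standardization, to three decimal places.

Age-specific rates per 1 000 for Cohort B: 410.301, 182.150, 121.203, 101.689, 146.861, 212.210, 438.696.
For Cohort C: 377.533, 252.569, 138.962, 102.938, 189.221, 164.646, 354.560.
Standard total = 108 700; weights = 0.1352, 0.2309, 0.1362, 0.1674, 0.1288, 0.1178, 0.0837.
Cohort B: 0.1352×410.301 + 0.2309×182.150 + 0.1362×121.203 + 0.1674×101.689 + 0.1288×146.861 + 0.1178×212.210 + 0.0837×438.696 = 211.7056 per 1 000.
Cohort C: 0.1352×377.533 + 0.2309×252.569 + 0.1362×138.962 + 0.1674×102.938 + 0.1288×189.221 + 0.1178×164.646 + 0.0837×354.560 = 218.9731 per 1 000.
Ratio = 211.7056 ÷ 218.9731 = 0.96681.

0.967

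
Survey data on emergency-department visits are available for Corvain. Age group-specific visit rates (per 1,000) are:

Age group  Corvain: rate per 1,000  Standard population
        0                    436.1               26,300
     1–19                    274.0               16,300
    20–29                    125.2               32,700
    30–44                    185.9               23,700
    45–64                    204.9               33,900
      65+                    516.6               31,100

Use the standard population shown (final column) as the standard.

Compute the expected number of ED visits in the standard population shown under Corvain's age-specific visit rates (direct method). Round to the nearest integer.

47448

Expected ED visits = Σ (standard pop × age-specific rate ÷ 1,000)
= 26,300×436.1/1,000 + 16,300×274.0/1,000 + 32,700×125.2/1,000 + 23,700×185.9/1,000 + 33,900×204.9/1,000 + 31,100×516.6/1,000
= 11469.43 + 4466.20 + 4094.04 + 4405.83 + 6946.11 + 16066.26 = 47447.87.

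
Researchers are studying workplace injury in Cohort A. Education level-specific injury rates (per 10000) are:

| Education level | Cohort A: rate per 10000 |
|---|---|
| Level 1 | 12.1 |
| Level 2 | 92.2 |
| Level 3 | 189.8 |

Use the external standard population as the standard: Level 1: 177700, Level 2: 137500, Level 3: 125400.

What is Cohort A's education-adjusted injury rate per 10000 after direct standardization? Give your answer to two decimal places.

Standard total = 440600; weights = 0.4033, 0.3121, 0.2846.
Standardized rate: 0.4033×12.1 + 0.3121×92.2 + 0.2846×189.8 = 87.6727 per 10000.

87.67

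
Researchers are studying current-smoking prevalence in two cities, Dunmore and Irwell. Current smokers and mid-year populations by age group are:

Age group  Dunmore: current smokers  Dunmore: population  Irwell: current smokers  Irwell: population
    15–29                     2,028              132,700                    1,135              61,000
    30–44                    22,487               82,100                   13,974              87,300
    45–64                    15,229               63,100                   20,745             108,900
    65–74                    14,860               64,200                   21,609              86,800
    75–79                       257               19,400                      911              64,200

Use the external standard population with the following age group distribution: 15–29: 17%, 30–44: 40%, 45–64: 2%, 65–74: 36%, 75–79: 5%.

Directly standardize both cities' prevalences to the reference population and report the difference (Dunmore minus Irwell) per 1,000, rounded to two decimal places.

Age-specific rates per 1,000 for Dunmore: 15.283, 273.898, 241.347, 231.464, 13.247.
For Irwell: 18.607, 160.069, 190.496, 248.952, 14.190.
Standard weights: 0.17, 0.40, 0.02, 0.36, 0.05.
Dunmore: 0.1700×15.283 + 0.4000×273.898 + 0.0200×241.347 + 0.3600×231.464 + 0.0500×13.247 = 200.9735 per 1,000.
Irwell: 0.1700×18.607 + 0.4000×160.069 + 0.0200×190.496 + 0.3600×248.952 + 0.0500×14.190 = 161.3326 per 1,000.
Difference = 200.9735 − 161.3326 = 39.6409.

39.64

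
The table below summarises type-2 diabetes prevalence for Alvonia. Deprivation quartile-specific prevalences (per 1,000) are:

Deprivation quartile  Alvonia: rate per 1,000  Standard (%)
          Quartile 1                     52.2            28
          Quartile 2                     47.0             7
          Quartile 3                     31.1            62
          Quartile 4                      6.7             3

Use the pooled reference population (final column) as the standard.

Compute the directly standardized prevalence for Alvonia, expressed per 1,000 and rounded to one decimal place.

Standard weights: 0.28, 0.07, 0.62, 0.03.
Standardized rate: 0.2800×52.2 + 0.0700×47.0 + 0.6200×31.1 + 0.0300×6.7 = 37.3890 per 1,000.

37.4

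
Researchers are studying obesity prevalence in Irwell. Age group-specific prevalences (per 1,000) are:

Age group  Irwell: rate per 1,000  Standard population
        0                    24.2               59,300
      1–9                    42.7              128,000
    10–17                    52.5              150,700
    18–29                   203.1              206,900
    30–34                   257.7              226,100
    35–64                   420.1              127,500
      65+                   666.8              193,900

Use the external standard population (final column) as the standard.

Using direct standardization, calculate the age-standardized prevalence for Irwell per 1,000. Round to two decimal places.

Standard total = 1,092,400; weights = 0.0543, 0.1172, 0.1380, 0.1894, 0.2070, 0.1167, 0.1775.
Standardized rate: 0.0543×24.2 + 0.1172×42.7 + 0.1380×52.5 + 0.1894×203.1 + 0.2070×257.7 + 0.1167×420.1 + 0.1775×666.8 = 272.7527 per 1,000.

272.75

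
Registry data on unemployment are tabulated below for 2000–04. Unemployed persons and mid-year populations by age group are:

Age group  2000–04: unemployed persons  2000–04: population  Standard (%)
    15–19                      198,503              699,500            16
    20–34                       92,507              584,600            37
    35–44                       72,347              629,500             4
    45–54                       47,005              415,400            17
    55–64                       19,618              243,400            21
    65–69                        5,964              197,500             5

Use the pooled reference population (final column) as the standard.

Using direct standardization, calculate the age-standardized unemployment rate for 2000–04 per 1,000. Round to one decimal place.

146.2

Age-specific rates per 1,000 for 2000–04: 283.778, 158.240, 114.928, 113.156, 80.600, 30.197.
Standard weights: 0.16, 0.37, 0.04, 0.17, 0.21, 0.05.
Standardized rate: 0.1600×283.778 + 0.3700×158.240 + 0.0400×114.928 + 0.1700×113.156 + 0.2100×80.600 + 0.0500×30.197 = 146.2227 per 1,000.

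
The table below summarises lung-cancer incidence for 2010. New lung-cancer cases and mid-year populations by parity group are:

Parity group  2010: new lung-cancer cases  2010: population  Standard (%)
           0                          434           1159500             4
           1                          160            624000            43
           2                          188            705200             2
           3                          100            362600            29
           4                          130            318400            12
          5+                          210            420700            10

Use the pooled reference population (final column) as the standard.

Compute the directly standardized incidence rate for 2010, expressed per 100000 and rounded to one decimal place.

Parity-specific rates per 100000 for 2010: 37.43, 25.64, 26.66, 27.58, 40.83, 49.92.
Standard weights: 0.04, 0.43, 0.02, 0.29, 0.12, 0.10.
Standardized rate: 0.0400×37.43 + 0.4300×25.64 + 0.0200×26.66 + 0.2900×27.58 + 0.1200×40.83 + 0.1000×49.92 = 30.9450 per 100000.

30.9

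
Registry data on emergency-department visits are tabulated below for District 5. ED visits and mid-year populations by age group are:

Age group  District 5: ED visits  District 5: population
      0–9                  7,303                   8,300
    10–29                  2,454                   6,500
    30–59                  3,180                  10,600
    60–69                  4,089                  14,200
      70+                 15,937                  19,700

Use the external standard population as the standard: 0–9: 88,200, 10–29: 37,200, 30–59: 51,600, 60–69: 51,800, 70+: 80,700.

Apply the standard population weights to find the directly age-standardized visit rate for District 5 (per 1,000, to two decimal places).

605.27

Age-specific rates per 1,000 for District 5: 879.880, 377.538, 300.000, 287.958, 808.985.
Standard total = 309,500; weights = 0.2850, 0.1202, 0.1667, 0.1674, 0.2607.
Standardized rate: 0.2850×879.880 + 0.1202×377.538 + 0.1667×300.000 + 0.1674×287.958 + 0.2607×808.985 = 605.2701 per 1,000.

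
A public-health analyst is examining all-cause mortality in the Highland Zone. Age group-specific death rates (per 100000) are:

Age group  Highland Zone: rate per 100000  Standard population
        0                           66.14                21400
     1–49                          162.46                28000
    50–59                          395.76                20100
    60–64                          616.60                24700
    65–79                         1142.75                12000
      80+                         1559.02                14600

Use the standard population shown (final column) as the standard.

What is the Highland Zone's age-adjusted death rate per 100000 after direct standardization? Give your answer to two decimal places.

Standard total = 120800; weights = 0.1772, 0.2318, 0.1664, 0.2045, 0.0993, 0.1209.
Standardized rate: 0.1772×66.14 + 0.2318×162.46 + 0.1664×395.76 + 0.2045×616.60 + 0.0993×1142.75 + 0.1209×1559.02 = 543.2431 per 100000.

543.24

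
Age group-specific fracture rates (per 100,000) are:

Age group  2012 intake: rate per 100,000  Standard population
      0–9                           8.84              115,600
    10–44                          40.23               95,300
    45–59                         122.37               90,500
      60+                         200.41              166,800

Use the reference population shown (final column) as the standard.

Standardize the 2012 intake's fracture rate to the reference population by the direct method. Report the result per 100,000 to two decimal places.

105.42

Standard total = 468,200; weights = 0.2469, 0.2035, 0.1933, 0.3563.
Standardized rate: 0.2469×8.84 + 0.2035×40.23 + 0.1933×122.37 + 0.3563×200.41 = 105.4222 per 100,000.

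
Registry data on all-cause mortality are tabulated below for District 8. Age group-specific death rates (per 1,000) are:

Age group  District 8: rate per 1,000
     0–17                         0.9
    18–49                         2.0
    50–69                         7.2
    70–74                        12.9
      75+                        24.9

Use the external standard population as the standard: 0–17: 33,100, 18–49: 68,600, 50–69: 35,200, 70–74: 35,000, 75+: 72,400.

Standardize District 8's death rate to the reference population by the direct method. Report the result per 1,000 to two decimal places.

10.95

Standard total = 244,300; weights = 0.1355, 0.2808, 0.1441, 0.1433, 0.2964.
Standardized rate: 0.1355×0.9 + 0.2808×2.0 + 0.1441×7.2 + 0.1433×12.9 + 0.2964×24.9 = 10.9484 per 1,000.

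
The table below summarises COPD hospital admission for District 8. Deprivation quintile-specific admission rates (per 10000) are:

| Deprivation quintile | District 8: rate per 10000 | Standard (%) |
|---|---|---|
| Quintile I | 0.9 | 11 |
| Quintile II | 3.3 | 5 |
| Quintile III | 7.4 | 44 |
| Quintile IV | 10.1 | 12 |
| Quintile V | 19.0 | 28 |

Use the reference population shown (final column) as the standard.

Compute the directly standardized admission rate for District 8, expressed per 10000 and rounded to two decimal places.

10.05

Standard weights: 0.11, 0.05, 0.44, 0.12, 0.28.
Standardized rate: 0.1100×0.9 + 0.0500×3.3 + 0.4400×7.4 + 0.1200×10.1 + 0.2800×19.0 = 10.0520 per 10000.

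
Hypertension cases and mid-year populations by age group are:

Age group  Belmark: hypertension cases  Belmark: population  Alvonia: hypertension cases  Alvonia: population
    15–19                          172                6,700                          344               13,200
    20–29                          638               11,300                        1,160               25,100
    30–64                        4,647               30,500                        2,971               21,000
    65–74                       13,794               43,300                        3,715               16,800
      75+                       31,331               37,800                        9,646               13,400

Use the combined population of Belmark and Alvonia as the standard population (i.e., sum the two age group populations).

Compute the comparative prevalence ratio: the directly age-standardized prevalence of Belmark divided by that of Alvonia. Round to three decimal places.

1.207

Age-specific rates per 1,000 for Belmark: 25.672, 56.460, 152.361, 318.568, 828.862.
For Alvonia: 26.061, 46.215, 141.476, 221.131, 719.851.
Combined standard total = 219,100; weights = 0.0908, 0.1661, 0.2351, 0.2743, 0.2337.
Belmark: 0.0908×25.672 + 0.1661×56.460 + 0.2351×152.361 + 0.2743×318.568 + 0.2337×828.862 = 328.6001 per 1,000.
Alvonia: 0.0908×26.061 + 0.1661×46.215 + 0.2351×141.476 + 0.2743×221.131 + 0.2337×719.851 = 272.1734 per 1,000.
Ratio = 328.6001 ÷ 272.1734 = 1.20732.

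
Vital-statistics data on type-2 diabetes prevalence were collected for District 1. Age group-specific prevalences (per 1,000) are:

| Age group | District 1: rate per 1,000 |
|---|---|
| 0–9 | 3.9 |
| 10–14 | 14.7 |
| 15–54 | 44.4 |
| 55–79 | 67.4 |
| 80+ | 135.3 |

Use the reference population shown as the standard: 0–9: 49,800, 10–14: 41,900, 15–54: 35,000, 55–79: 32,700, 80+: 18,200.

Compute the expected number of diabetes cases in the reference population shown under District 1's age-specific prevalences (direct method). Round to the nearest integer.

Expected diabetes cases = Σ (standard pop × age-specific rate ÷ 1,000)
= 49,800×3.9/1,000 + 41,900×14.7/1,000 + 35,000×44.4/1,000 + 32,700×67.4/1,000 + 18,200×135.3/1,000
= 194.22 + 615.93 + 1554.00 + 2203.98 + 2462.46 = 7030.59.

7031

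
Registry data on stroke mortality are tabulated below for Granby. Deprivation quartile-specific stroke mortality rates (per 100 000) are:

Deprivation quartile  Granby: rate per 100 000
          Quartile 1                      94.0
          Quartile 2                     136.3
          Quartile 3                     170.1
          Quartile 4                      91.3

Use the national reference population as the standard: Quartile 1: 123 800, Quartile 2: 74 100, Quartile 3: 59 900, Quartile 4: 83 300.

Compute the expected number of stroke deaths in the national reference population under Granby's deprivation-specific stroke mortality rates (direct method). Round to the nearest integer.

395

Expected stroke deaths = Σ (standard pop × deprivation-specific rate ÷ 100 000)
= 123 800×94.0/100 000 + 74 100×136.3/100 000 + 59 900×170.1/100 000 + 83 300×91.3/100 000
= 116.37 + 101.00 + 101.89 + 76.05 = 395.31.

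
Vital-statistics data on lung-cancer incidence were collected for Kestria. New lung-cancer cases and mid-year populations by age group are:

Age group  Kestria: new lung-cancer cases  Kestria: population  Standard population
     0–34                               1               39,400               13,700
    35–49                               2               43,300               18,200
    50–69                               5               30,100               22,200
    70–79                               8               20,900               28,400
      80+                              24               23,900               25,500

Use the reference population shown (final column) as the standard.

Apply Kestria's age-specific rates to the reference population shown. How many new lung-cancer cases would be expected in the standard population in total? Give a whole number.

41

Age-specific rates per 100,000 for Kestria: 2.54, 4.62, 16.61, 38.28, 100.42.
Expected new lung-cancer cases = Σ (standard pop × age-specific rate ÷ 100,000)
= 13,700×2.54/100,000 + 18,200×4.62/100,000 + 22,200×16.61/100,000 + 28,400×38.28/100,000 + 25,500×100.42/100,000
= 0.35 + 0.84 + 3.69 + 10.87 + 25.61 = 41.35.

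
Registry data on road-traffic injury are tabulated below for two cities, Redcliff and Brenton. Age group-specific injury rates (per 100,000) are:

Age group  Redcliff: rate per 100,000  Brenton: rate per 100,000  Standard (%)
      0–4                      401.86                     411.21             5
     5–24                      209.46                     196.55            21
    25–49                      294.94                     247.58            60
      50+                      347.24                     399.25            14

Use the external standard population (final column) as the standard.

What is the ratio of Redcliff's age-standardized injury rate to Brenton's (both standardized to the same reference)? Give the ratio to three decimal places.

1.088

Standard weights: 0.05, 0.21, 0.60, 0.14.
Redcliff: 0.0500×401.86 + 0.2100×209.46 + 0.6000×294.94 + 0.1400×347.24 = 289.6572 per 100,000.
Brenton: 0.0500×411.21 + 0.2100×196.55 + 0.6000×247.58 + 0.1400×399.25 = 266.2790 per 100,000.
Ratio = 289.6572 ÷ 266.2790 = 1.08780.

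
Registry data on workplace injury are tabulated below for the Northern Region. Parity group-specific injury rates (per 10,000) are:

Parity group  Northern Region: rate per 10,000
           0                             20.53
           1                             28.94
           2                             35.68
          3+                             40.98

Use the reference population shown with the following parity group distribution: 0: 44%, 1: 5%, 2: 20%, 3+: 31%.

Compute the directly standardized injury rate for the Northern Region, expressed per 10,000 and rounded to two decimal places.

30.32

Standard weights: 0.44, 0.05, 0.20, 0.31.
Standardized rate: 0.4400×20.53 + 0.0500×28.94 + 0.2000×35.68 + 0.3100×40.98 = 30.3200 per 10,000.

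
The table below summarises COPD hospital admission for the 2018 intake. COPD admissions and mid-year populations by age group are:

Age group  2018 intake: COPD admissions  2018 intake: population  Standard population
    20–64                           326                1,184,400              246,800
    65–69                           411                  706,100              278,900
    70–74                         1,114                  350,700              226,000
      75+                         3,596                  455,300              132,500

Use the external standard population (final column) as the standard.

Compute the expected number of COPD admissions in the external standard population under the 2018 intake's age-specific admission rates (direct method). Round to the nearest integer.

1995

Age-specific rates per 10,000 for the 2018 intake: 2.75, 5.82, 31.77, 78.98.
Expected COPD admissions = Σ (standard pop × age-specific rate ÷ 10,000)
= 246,800×2.75/10,000 + 278,900×5.82/10,000 + 226,000×31.77/10,000 + 132,500×78.98/10,000
= 67.93 + 162.34 + 717.89 + 1046.50 = 1994.66.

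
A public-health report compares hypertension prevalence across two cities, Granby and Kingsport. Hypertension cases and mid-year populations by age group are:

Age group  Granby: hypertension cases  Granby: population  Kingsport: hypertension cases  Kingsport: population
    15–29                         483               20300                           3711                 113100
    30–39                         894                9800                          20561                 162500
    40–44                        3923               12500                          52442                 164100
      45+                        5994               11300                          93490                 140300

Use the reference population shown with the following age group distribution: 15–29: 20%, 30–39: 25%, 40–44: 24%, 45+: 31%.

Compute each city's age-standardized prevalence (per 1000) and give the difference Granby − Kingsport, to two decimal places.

Age-specific rates per 1000 for Granby: 23.793, 91.224, 313.840, 530.442.
For Kingsport: 32.812, 126.529, 319.573, 666.358.
Standard weights: 0.20, 0.25, 0.24, 0.31.
Granby: 0.2000×23.793 + 0.2500×91.224 + 0.2400×313.840 + 0.3100×530.442 = 267.3235 per 1000.
Kingsport: 0.2000×32.812 + 0.2500×126.529 + 0.2400×319.573 + 0.3100×666.358 = 321.4632 per 1000.
Difference = 267.3235 − 321.4632 = -54.1397.

-54.14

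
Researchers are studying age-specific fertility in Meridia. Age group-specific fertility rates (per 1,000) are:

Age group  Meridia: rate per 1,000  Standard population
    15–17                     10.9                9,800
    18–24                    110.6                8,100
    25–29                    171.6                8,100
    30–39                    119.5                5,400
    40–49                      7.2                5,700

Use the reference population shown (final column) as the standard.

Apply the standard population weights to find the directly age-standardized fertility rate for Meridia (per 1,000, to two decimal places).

Standard total = 37,100; weights = 0.2642, 0.2183, 0.2183, 0.1456, 0.1536.
Standardized rate: 0.2642×10.9 + 0.2183×110.6 + 0.2183×171.6 + 0.1456×119.5 + 0.1536×7.2 = 82.9914 per 1,000.

82.99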